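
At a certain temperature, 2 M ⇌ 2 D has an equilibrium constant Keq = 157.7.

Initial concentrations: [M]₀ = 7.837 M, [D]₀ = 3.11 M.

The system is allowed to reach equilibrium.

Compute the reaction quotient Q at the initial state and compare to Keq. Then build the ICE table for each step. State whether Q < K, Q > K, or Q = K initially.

Q₀ = 0.1575; Q < K (proceeds forward)

Q₀ = 0.1575 vs Keq = 157.7 ⇒ Q<K, forward
Step 1:
                    M           D
  I             7.837        3.11
  C             -7.03        7.03
  E            0.8074       10.14
  solve Keq expr → x = 3.515; check Q = 157.7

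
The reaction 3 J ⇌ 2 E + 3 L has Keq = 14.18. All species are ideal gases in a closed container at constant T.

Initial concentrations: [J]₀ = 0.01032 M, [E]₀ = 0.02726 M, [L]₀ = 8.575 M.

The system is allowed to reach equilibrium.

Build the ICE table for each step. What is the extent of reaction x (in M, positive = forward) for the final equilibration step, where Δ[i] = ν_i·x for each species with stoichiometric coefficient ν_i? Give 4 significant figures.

x = -0.01282 M

Q₀ = 4.2630e+05 vs Keq = 14.18 ⇒ Q>K, reverse
Step 1:
                    J           E           L
  init        0.01032     0.02726       8.575
  Δ           0.03845    -0.02563    -0.03845
  eq          0.04877    0.001626       8.537
  solve Keq expr → x = -0.01282; check Q = 14.18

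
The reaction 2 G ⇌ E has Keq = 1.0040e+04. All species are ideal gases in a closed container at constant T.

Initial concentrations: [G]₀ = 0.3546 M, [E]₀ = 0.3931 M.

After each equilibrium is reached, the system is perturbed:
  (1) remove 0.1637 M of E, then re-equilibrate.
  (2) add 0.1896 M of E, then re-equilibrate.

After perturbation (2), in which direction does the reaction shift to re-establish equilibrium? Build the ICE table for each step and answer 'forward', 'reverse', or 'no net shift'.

Q₀ = 3.126 vs Keq = 1.0040e+04 ⇒ Q<K, forward
Step 1:
                    G           E
  init         0.3546      0.3931
  Δ           -0.3471      0.1735
  eq         0.007513      0.5666
  solve Keq expr → x = 0.1735; check Q = 1.0040e+04
Then remove 0.1637 M of E.
Step 2:
                    G           E
  init       0.007513      0.4029
  Δ         -0.001173  5.8641e-04
  eq          0.00634      0.4035
  solve Keq expr → x = 5.8641e-04; check Q = 1.0040e+04
Then add 0.1896 M of E.
Step 3:
                    G           E
  init        0.00634      0.5931
  Δ          0.001342 -6.7103e-04
  eq         0.007682      0.5925
  solve Keq expr → x = -6.7103e-04; check Q = 1.0040e+04

Direction: reverse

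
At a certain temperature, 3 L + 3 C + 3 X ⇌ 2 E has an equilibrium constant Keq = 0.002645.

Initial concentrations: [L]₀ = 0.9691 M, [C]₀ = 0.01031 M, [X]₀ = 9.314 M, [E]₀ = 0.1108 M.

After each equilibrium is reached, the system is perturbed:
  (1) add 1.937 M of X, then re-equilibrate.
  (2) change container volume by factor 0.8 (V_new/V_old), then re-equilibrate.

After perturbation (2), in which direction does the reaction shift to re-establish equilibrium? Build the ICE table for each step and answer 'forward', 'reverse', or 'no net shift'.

Direction: forward

Q₀ = 15.23 vs Keq = 0.002645 ⇒ Q>K, reverse
Step 1:
                  L         C         X         E
  init       0.9691   0.01031     9.314    0.1108
  Δ         0.08963   0.08963   0.08963  -0.05975
  eq          1.059   0.09994     9.404   0.05105
  solve Keq expr → x = -0.02988; check Q = 0.002645
Then add 1.937 M of X.
Step 2:
                  L         C         X         E
  init        1.059   0.09994     11.34   0.05105
  Δ       -0.009479 -0.009479 -0.009479   0.00632
  eq          1.049   0.09046     11.33   0.05736
  solve Keq expr → x = 0.00316; check Q = 0.002645
Then change container volume by factor 0.8 (V_new/V_old).
Step 3:
                  L         C         X         E
  init        1.312    0.1131     14.16   0.07171
  Δ         -0.0313   -0.0313   -0.0313   0.02086
  eq           1.28   0.08178     14.13   0.09257
  solve Keq expr → x = 0.01043; check Q = 0.002645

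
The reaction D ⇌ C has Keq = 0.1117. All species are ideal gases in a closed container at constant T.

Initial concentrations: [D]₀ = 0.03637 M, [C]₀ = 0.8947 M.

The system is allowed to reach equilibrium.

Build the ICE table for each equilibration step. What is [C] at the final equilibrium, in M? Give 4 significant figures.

Q₀ = 24.6 vs Keq = 0.1117 ⇒ Q>K, reverse
Step 1:
                   D          C
  Initial    0.03637     0.8947
  Change      0.8011    -0.8011
  Equil       0.8375    0.09355
  solve Keq expr → x = -0.8011; check Q = 0.1117

[C]_eq = 0.09355 M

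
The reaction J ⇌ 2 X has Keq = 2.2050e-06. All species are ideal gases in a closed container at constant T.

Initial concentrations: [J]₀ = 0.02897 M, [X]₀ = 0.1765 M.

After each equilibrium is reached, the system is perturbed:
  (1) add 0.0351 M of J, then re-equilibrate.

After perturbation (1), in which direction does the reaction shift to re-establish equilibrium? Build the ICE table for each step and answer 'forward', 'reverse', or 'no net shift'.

Q₀ = 1.075 vs Keq = 2.2050e-06 ⇒ Q>K, reverse
Step 1:
                  J         X
  init      0.02897    0.1765
  Δ           0.088    -0.176
  eq          0.117 5.0785e-04
  solve Keq expr → x = -0.088; check Q = 2.2050e-06
Then add 0.0351 M of J.
Step 2:
                  J         X
  init       0.1521 5.0785e-04
  Δ       -3.5570e-05 7.1140e-05
  eq          0.152 5.7899e-04
  solve Keq expr → x = 3.5570e-05; check Q = 2.2050e-06

Direction: forward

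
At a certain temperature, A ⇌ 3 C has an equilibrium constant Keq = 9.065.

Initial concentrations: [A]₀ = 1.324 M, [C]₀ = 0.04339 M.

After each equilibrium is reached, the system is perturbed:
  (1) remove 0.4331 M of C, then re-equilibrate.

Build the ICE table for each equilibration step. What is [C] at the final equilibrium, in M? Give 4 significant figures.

Q₀ = 6.1699e-05 vs Keq = 9.065 ⇒ Q<K, forward
Step 1:
                  A         C
  Initial     1.324   0.04339
  Change    -0.6075     1.822
  Equil      0.7165     1.866
  solve Keq expr → x = 0.6075; check Q = 9.065
Then remove 0.4331 M of C.
Step 2:
                  A         C
  Initial    0.7165     1.433
  Change    -0.1106    0.3317
  Equil       0.606     1.764
  solve Keq expr → x = 0.1106; check Q = 9.065

[C]_eq = 1.764 M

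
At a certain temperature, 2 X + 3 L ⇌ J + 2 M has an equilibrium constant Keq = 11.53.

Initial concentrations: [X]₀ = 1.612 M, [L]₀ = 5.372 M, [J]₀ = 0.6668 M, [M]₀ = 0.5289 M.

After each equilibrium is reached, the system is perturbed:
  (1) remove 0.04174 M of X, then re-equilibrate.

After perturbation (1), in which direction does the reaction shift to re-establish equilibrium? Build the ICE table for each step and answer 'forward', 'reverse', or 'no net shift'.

Direction: reverse

Q₀ = 4.6303e-04 vs Keq = 11.53 ⇒ Q<K, forward
Step 1:
                  X         L         J         M
  Initial     1.612     5.372    0.6668    0.5289
  Change     -1.486    -2.228    0.7428     1.486
  Equil      0.1264     3.144      1.41     2.015
  solve Keq expr → x = 0.7428; check Q = 11.53
Then remove 0.04174 M of X.
Step 2:
                  X         L         J         M
  Initial   0.08464     3.144      1.41     2.015
  Change    0.03564   0.05345  -0.01782  -0.03564
  Equil      0.1203     3.197     1.392     1.979
  solve Keq expr → x = -0.01782; check Q = 11.53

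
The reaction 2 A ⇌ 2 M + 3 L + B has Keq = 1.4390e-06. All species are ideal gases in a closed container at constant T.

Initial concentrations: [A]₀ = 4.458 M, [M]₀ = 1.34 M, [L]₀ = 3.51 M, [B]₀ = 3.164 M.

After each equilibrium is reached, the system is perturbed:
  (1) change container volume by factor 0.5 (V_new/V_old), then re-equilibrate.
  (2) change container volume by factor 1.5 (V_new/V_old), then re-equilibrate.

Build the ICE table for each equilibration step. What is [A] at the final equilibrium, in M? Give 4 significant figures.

[A]_eq = 7.729 M

Q₀ = 12.36 vs Keq = 1.4390e-06 ⇒ Q>K, reverse
Step 1:
                   A          M          L          B
  Initial      4.458       1.34       3.51      3.164
  Change       1.338     -1.338     -2.006    -0.6688
  Equil        5.796   0.002387      1.504      2.495
  solve Keq expr → x = -0.6688; check Q = 1.4390e-06
Then change container volume by factor 0.5 (V_new/V_old).
Step 2:
                   A          M          L          B
  Initial      11.59   0.004774      3.007       4.99
  Change    0.003577  -0.003577  -0.005366  -0.001789
  Equil        11.59   0.001197      3.002      4.989
  solve Keq expr → x = -0.001789; check Q = 1.4390e-06
Then change container volume by factor 1.5 (V_new/V_old).
Step 3:
                   A          M          L          B
  Initial       7.73 7.9825e-04      2.001      3.326
  Change  -9.9544e-04 9.9544e-04   0.001493 4.9772e-04
  Equil        7.729   0.001794      2.003      3.326
  solve Keq expr → x = 4.9772e-04; check Q = 1.4390e-06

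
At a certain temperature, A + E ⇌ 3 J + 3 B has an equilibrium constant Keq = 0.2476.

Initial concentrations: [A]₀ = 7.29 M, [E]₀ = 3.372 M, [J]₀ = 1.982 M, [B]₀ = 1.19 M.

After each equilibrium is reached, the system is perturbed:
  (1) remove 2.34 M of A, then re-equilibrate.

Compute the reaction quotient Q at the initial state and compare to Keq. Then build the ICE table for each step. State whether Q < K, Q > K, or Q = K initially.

Q₀ = 0.5337; Q > K (proceeds reverse)

Q₀ = 0.5337 vs Keq = 0.2476 ⇒ Q>K, reverse
Step 1:
                   A          E          J          B
  init          7.29      3.372      1.982       1.19
  Δ          0.05753    0.05753    -0.1726    -0.1726
  eq           7.348       3.43      1.809      1.017
  solve Keq expr → x = -0.05753; check Q = 0.2476
Then remove 2.34 M of A.
Step 2:
                   A          E          J          B
  init         5.008       3.43      1.809      1.017
  Δ          0.02595    0.02595   -0.07784   -0.07784
  eq           5.033      3.455      1.732     0.9396
  solve Keq expr → x = -0.02595; check Q = 0.2476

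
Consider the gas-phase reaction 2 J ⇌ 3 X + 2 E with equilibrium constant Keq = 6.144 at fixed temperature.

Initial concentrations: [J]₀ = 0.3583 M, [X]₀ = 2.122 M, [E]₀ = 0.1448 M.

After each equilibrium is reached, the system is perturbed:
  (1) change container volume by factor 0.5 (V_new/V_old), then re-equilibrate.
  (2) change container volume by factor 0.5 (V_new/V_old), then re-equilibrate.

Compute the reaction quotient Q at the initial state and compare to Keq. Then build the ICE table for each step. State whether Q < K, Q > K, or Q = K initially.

Q₀ = 1.561; Q < K (proceeds forward)

Q₀ = 1.561 vs Keq = 6.144 ⇒ Q<K, forward
Step 1:
                    J           X           E
  Initial      0.3583       2.122      0.1448
  Change     -0.07011      0.1052     0.07011
  Equil        0.2882       2.227      0.2149
  solve Keq expr → x = 0.03506; check Q = 6.144
Then change container volume by factor 0.5 (V_new/V_old).
Step 2:
                    J           X           E
  Initial      0.5764       4.454      0.4298
  Change       0.2018     -0.3027     -0.2018
  Equil        0.7782       4.152       0.228
  solve Keq expr → x = -0.1009; check Q = 6.144
Then change container volume by factor 0.5 (V_new/V_old).
Step 3:
                    J           X           E
  Initial       1.556       8.303       0.456
  Change       0.2547      -0.382     -0.2547
  Equil         1.811       7.921      0.2014
  solve Keq expr → x = -0.1273; check Q = 6.144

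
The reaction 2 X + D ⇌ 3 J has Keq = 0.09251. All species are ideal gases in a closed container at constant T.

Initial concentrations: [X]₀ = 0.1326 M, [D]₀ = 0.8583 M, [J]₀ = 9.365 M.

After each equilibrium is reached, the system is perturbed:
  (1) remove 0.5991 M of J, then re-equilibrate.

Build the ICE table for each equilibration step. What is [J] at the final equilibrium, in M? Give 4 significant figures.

Q₀ = 5.4425e+04 vs Keq = 0.09251 ⇒ Q>K, reverse
Step 1:
                    X           D           J
  Initial      0.1326      0.8583       9.365
  Change        4.919        2.46      -7.379
  Equil         5.052       3.318       1.986
  solve Keq expr → x = -2.46; check Q = 0.09251
Then remove 0.5991 M of J.
Step 2:
                    X           D           J
  Initial       5.052       3.318       1.387
  Change      -0.3217     -0.1609      0.4826
  Equil          4.73       3.157        1.87
  solve Keq expr → x = 0.1609; check Q = 0.09251

[J]_eq = 1.87 M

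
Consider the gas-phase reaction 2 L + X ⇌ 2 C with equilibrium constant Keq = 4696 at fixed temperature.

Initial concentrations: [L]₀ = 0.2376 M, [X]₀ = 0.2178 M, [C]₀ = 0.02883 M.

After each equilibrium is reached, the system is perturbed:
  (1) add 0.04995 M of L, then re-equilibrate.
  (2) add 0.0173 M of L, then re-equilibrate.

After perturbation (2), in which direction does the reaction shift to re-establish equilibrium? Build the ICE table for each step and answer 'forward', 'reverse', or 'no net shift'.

Direction: forward

Q₀ = 0.0676 vs Keq = 4696 ⇒ Q<K, forward
Step 1:
                    L           X           C
  Initial      0.2376      0.2178     0.02883
  Change      -0.2261     -0.1131      0.2261
  Equil       0.01149      0.1047      0.2549
  solve Keq expr → x = 0.1131; check Q = 4696
Then add 0.04995 M of L.
Step 2:
                    L           X           C
  Initial     0.06144      0.1047      0.2549
  Change     -0.04608    -0.02304     0.04608
  Equil       0.01537     0.08171       0.301
  solve Keq expr → x = 0.02304; check Q = 4696
Then add 0.0173 M of L.
Step 3:
                    L           X           C
  Initial     0.03267     0.08171       0.301
  Change     -0.01566   -0.007832     0.01566
  Equil         0.017     0.07388      0.3167
  solve Keq expr → x = 0.007832; check Q = 4696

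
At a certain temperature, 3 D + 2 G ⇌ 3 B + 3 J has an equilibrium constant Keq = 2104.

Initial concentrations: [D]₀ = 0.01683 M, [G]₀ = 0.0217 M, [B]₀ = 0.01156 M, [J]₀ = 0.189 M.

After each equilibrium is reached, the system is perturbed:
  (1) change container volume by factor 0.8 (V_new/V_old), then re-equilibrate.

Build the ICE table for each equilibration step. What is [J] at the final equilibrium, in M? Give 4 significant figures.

Q₀ = 4.646 vs Keq = 2104 ⇒ Q<K, forward
Step 1:
                   D          G          B          J
  init       0.01683     0.0217    0.01156      0.189
  Δ         -0.01091  -0.007275    0.01091    0.01091
  eq        0.005917    0.01442    0.02247     0.1999
  solve Keq expr → x = 0.003638; check Q = 2104
Then change container volume by factor 0.8 (V_new/V_old).
Step 2:
                   D          G          B          J
  init      0.007396    0.01803    0.02809     0.2499
  Δ       3.7915e-04 2.5277e-04 -3.7915e-04 -3.7915e-04
  eq        0.007775    0.01828    0.02771     0.2495
  solve Keq expr → x = -1.2638e-04; check Q = 2104

[J]_eq = 0.2495 M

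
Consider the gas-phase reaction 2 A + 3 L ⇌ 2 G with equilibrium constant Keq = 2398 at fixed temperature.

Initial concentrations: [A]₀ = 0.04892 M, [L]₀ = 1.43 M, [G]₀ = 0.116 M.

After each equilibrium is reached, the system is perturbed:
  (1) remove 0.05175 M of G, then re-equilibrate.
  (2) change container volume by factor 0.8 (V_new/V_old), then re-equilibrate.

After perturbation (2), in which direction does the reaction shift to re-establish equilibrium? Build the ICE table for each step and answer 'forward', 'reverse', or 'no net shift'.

Q₀ = 1.923 vs Keq = 2398 ⇒ Q<K, forward
Step 1:
                    A           L           G
  init        0.04892        1.43       0.116
  Δ          -0.04682    -0.07023     0.04682
  eq         0.002097        1.36      0.1628
  solve Keq expr → x = 0.02341; check Q = 2398
Then remove 0.05175 M of G.
Step 2:
                    A           L           G
  init       0.002097        1.36      0.1111
  Δ       -6.5646e-04 -9.8470e-04  6.5646e-04
  eq         0.001441       1.359      0.1117
  solve Keq expr → x = 3.2823e-04; check Q = 2398
Then change container volume by factor 0.8 (V_new/V_old).
Step 3:
                    A           L           G
  init       0.001801       1.698      0.1397
  Δ       -5.0667e-04 -7.6000e-04  5.0667e-04
  eq         0.001294       1.698      0.1402
  solve Keq expr → x = 2.5333e-04; check Q = 2398

Direction: forward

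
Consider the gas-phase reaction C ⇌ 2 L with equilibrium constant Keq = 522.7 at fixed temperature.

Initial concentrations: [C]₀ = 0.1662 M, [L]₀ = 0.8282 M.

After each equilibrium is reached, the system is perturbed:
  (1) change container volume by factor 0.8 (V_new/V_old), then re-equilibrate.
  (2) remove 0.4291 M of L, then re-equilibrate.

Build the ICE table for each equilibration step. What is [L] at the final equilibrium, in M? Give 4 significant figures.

[L]_eq = 1.018 M

Q₀ = 4.127 vs Keq = 522.7 ⇒ Q<K, forward
Step 1:
                    C           L
  I            0.1662      0.8282
  C           -0.1636      0.3273
  E          0.002554       1.155
  solve Keq expr → x = 0.1636; check Q = 522.7
Then change container volume by factor 0.8 (V_new/V_old).
Step 2:
                    C           L
  I          0.003193       1.444
  C        7.8951e-04   -0.001579
  E          0.003982       1.443
  solve Keq expr → x = -7.8951e-04; check Q = 522.7
Then remove 0.4291 M of L.
Step 3:
                    C           L
  I          0.003982       1.014
  C         -0.002001    0.004002
  E          0.001981       1.018
  solve Keq expr → x = 0.002001; check Q = 522.7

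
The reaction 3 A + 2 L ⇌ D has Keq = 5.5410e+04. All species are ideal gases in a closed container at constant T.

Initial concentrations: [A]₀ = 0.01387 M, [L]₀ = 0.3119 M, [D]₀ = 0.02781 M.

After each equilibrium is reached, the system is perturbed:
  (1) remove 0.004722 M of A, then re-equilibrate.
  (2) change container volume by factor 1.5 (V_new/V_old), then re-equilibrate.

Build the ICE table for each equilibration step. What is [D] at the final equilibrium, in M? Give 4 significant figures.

Q₀ = 1.0714e+05 vs Keq = 5.5410e+04 ⇒ Q>K, reverse
Step 1:
                   A          L          D
  init       0.01387     0.3119    0.02781
  Δ         0.003116   0.002077  -0.001039
  eq         0.01699      0.314    0.02677
  solve Keq expr → x = -0.001039; check Q = 5.5410e+04
Then remove 0.004722 M of A.
Step 2:
                   A          L          D
  init       0.01226      0.314    0.02677
  Δ         0.004311   0.002874  -0.001437
  eq         0.01658     0.3169    0.02533
  solve Keq expr → x = -0.001437; check Q = 5.5410e+04
Then change container volume by factor 1.5 (V_new/V_old).
Step 3:
                   A          L          D
  init       0.01105     0.2112    0.01689
  Δ         0.006783   0.004522  -0.002261
  eq         0.01783     0.2158    0.01463
  solve Keq expr → x = -0.002261; check Q = 5.5410e+04

[D]_eq = 0.01463 M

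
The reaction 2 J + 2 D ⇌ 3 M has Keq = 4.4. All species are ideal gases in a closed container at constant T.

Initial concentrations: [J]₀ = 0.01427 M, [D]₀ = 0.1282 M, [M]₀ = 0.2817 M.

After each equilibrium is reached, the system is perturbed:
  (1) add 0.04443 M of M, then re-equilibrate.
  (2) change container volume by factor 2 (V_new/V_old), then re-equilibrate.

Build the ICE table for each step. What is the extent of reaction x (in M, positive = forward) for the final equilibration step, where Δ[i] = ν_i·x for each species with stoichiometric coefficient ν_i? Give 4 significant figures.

x = -0.00324 M

Q₀ = 6679 vs Keq = 4.4 ⇒ Q>K, reverse
Step 1:
                    J           D           M
  init        0.01427      0.1282      0.2817
  Δ            0.0955      0.0955     -0.1433
  eq           0.1098      0.2237      0.1384
  solve Keq expr → x = -0.04775; check Q = 4.4
Then add 0.04443 M of M.
Step 2:
                    J           D           M
  init         0.1098      0.2237      0.1829
  Δ           0.01605     0.01605    -0.02408
  eq           0.1258      0.2398      0.1588
  solve Keq expr → x = -0.008025; check Q = 4.4
Then change container volume by factor 2 (V_new/V_old).
Step 3:
                    J           D           M
  init        0.06291      0.1199      0.0794
  Δ           0.00648     0.00648    -0.00972
  eq          0.06939      0.1264     0.06968
  solve Keq expr → x = -0.00324; check Q = 4.4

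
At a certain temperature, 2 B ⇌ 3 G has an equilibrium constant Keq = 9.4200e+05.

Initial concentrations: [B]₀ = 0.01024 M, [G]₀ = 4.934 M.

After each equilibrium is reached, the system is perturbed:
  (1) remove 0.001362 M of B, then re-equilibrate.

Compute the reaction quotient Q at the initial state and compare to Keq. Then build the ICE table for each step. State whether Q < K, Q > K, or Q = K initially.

Q₀ = 1.1455e+06 vs Keq = 9.4200e+05 ⇒ Q>K, reverse
Step 1:
                    B           G
  Initial     0.01024       4.934
  Change     0.001047    -0.00157
  Equil       0.01129       4.932
  solve Keq expr → x = -5.2334e-04; check Q = 9.4200e+05
Then remove 0.001362 M of B.
Step 2:
                    B           G
  Initial    0.009925       4.932
  Change     0.001355   -0.002033
  Equil       0.01128        4.93
  solve Keq expr → x = -6.7751e-04; check Q = 9.4200e+05

Q₀ = 1.1455e+06; Q > K (proceeds reverse)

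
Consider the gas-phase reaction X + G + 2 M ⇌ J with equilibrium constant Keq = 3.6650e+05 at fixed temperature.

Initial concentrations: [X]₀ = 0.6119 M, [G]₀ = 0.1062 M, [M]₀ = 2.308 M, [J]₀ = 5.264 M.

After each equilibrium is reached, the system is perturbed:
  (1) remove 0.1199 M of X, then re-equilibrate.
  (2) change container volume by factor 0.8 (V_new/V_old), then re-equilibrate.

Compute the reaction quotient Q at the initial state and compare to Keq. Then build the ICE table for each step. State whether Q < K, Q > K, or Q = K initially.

Q₀ = 15.21 vs Keq = 3.6650e+05 ⇒ Q<K, forward
Step 1:
                    X           G           M           J
  init         0.6119      0.1062       2.308       5.264
  Δ           -0.1062     -0.1062     -0.2124      0.1062
  eq           0.5057  6.5977e-06       2.096        5.37
  solve Keq expr → x = 0.1062; check Q = 3.6650e+05
Then remove 0.1199 M of X.
Step 2:
                    X           G           M           J
  init         0.3858  6.5977e-06       2.096        5.37
  Δ        2.0503e-06  2.0503e-06  4.1007e-06 -2.0503e-06
  eq           0.3858  8.6481e-06       2.096        5.37
  solve Keq expr → x = -2.0503e-06; check Q = 3.6650e+05
Then change container volume by factor 0.8 (V_new/V_old).
Step 3:
                    X           G           M           J
  init         0.4823  1.0810e-05        2.62       6.713
  Δ       -5.2752e-06 -5.2752e-06 -1.0550e-05  5.2752e-06
  eq           0.4823  5.5349e-06        2.62       6.713
  solve Keq expr → x = 5.2752e-06; check Q = 3.6650e+05

Q₀ = 15.21; Q < K (proceeds forward)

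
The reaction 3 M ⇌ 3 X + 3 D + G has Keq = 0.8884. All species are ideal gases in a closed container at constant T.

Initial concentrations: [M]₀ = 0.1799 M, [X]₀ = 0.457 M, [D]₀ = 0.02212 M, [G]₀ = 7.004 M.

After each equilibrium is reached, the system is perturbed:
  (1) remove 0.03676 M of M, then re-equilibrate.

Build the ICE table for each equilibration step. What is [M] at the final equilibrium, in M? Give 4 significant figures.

Q₀ = 0.001243 vs Keq = 0.8884 ⇒ Q<K, forward
Step 1:
                    M           X           D           G
  init         0.1799       0.457     0.02212       7.004
  Δ          -0.07586     0.07586     0.07586     0.02529
  eq            0.104      0.5329     0.09798       7.029
  solve Keq expr → x = 0.02529; check Q = 0.8884
Then remove 0.03676 M of M.
Step 2:
                    M           X           D           G
  init        0.06728      0.5329     0.09798       7.029
  Δ           0.01652    -0.01652    -0.01652   -0.005506
  eq           0.0838      0.5163     0.08146       7.024
  solve Keq expr → x = -0.005506; check Q = 0.8884

[M]_eq = 0.0838 M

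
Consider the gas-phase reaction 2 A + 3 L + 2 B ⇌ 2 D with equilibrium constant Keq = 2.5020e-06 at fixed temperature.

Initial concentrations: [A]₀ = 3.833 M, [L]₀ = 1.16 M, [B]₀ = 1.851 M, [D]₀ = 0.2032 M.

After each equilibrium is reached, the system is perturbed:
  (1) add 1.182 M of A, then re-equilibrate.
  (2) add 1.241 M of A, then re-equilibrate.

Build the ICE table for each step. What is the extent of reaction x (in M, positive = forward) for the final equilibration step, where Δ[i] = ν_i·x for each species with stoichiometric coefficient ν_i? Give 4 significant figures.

Q₀ = 5.2551e-04 vs Keq = 2.5020e-06 ⇒ Q>K, reverse
Step 1:
                  A         L         B         D
  init        3.833      1.16     1.851    0.2032
  Δ          0.1811    0.2716    0.1811   -0.1811
  eq          4.014     1.432     2.032    0.0221
  solve Keq expr → x = -0.09055; check Q = 2.5020e-06
Then add 1.182 M of A.
Step 2:
                  A         L         B         D
  init        5.196     1.432     2.032    0.0221
  Δ       -0.006115 -0.009173 -0.006115  0.006115
  eq           5.19     1.422     2.026   0.02822
  solve Keq expr → x = 0.003058; check Q = 2.5020e-06
Then add 1.241 M of A.
Step 3:
                  A         L         B         D
  init        6.431     1.422     2.026   0.02822
  Δ       -0.006261 -0.009391 -0.006261  0.006261
  eq          6.425     1.413      2.02   0.03448
  solve Keq expr → x = 0.00313; check Q = 2.5020e-06

x = 0.00313 M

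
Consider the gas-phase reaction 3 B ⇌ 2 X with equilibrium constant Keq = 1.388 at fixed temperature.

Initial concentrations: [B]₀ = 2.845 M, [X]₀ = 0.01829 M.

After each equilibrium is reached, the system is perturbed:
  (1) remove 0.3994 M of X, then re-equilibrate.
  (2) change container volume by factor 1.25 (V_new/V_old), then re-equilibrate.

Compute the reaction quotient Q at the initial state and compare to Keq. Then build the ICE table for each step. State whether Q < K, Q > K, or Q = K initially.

Q₀ = 1.4527e-05; Q < K (proceeds forward)

Q₀ = 1.4527e-05 vs Keq = 1.388 ⇒ Q<K, forward
Step 1:
                  B         X
  init        2.845   0.01829
  Δ          -1.816     1.211
  eq          1.029     1.229
  solve Keq expr → x = 0.6054; check Q = 1.388
Then remove 0.3994 M of X.
Step 2:
                  B         X
  init        1.029    0.8298
  Δ         -0.1675    0.1117
  eq         0.8611    0.9415
  solve Keq expr → x = 0.05585; check Q = 1.388
Then change container volume by factor 1.25 (V_new/V_old).
Step 3:
                  B         X
  init       0.6889    0.7532
  Δ         0.03693  -0.02462
  eq         0.7258    0.7285
  solve Keq expr → x = -0.01231; check Q = 1.388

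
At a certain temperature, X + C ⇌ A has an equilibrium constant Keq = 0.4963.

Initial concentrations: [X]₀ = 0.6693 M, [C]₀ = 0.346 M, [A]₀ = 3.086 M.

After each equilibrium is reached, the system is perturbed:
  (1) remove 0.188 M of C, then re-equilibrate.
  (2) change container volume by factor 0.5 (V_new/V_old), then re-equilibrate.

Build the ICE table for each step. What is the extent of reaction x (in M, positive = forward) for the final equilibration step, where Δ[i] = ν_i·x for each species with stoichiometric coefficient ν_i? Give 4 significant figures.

Q₀ = 13.33 vs Keq = 0.4963 ⇒ Q>K, reverse
Step 1:
                   X          C          A
  I           0.6693      0.346      3.086
  C            1.363      1.363     -1.363
  E            2.032      1.709      1.723
  solve Keq expr → x = -1.363; check Q = 0.4963
Then remove 0.188 M of C.
Step 2:
                   X          C          A
  I            2.032      1.521      1.723
  C          0.06779    0.06779   -0.06779
  E              2.1      1.589      1.655
  solve Keq expr → x = -0.06779; check Q = 0.4963
Then change container volume by factor 0.5 (V_new/V_old).
Step 3:
                   X          C          A
  I              4.2      3.177      3.311
  C          -0.7742    -0.7742     0.7742
  E            3.425      2.403      4.085
  solve Keq expr → x = 0.7742; check Q = 0.4963

x = 0.7742 M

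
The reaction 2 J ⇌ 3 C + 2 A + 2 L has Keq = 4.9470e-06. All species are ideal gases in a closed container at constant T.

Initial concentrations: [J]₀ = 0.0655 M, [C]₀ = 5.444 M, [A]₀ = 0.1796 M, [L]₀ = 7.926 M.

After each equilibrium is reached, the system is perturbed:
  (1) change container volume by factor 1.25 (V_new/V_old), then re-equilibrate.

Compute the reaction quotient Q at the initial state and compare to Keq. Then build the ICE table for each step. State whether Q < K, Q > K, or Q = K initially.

Q₀ = 7.6207e+04; Q > K (proceeds reverse)

Q₀ = 7.6207e+04 vs Keq = 4.9470e-06 ⇒ Q>K, reverse
Step 1:
                    J           C           A           L
  Initial      0.0655       5.444      0.1796       7.926
  Change       0.1796     -0.2694     -0.1796     -0.1796
  Equil        0.2451       5.175  5.9784e-06       7.746
  solve Keq expr → x = -0.0898; check Q = 4.9470e-06
Then change container volume by factor 1.25 (V_new/V_old).
Step 2:
                    J           C           A           L
  Initial      0.1961        4.14  4.7827e-06       6.197
  Change  -3.5722e-06  5.3583e-06  3.5722e-06  3.5722e-06
  Equil        0.1961        4.14  8.3549e-06       6.197
  solve Keq expr → x = 1.7861e-06; check Q = 4.9470e-06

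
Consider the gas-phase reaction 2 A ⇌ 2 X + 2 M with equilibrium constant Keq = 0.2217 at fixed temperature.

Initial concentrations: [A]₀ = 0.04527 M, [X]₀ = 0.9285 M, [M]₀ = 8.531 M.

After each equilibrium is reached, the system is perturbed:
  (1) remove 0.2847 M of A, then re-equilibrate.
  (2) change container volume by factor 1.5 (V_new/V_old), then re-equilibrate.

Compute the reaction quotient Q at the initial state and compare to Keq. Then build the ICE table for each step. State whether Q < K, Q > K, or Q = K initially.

Q₀ = 3.0616e+04 vs Keq = 0.2217 ⇒ Q>K, reverse
Step 1:
                    A           X           M
  Initial     0.04527      0.9285       8.531
  Change       0.8721     -0.8721     -0.8721
  Equil        0.9174      0.0564       7.659
  solve Keq expr → x = -0.4361; check Q = 0.2217
Then remove 0.2847 M of A.
Step 2:
                    A           X           M
  Initial      0.6327      0.0564       7.659
  Change      0.01641    -0.01641    -0.01641
  Equil        0.6491     0.03999       7.642
  solve Keq expr → x = -0.008204; check Q = 0.2217
Then change container volume by factor 1.5 (V_new/V_old).
Step 3:
                    A           X           M
  Initial      0.4327     0.02666       5.095
  Change     -0.01212     0.01212     0.01212
  Equil        0.4206     0.03878       5.107
  solve Keq expr → x = 0.006059; check Q = 0.2217

Q₀ = 3.0616e+04; Q > K (proceeds reverse)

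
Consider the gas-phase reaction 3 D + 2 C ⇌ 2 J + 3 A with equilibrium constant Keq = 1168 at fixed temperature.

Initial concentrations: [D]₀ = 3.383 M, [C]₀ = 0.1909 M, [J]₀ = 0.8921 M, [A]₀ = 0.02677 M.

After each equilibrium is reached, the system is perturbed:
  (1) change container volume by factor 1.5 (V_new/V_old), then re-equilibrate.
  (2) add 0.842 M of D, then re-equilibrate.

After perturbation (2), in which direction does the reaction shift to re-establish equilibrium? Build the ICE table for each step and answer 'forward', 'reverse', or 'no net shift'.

Q₀ = 1.0821e-05 vs Keq = 1168 ⇒ Q<K, forward
Step 1:
                    D           C           J           A
  Initial       3.383      0.1909      0.8921     0.02677
  Change      -0.2848     -0.1899      0.1899      0.2848
  Equil         3.098     0.00101       1.082      0.3116
  solve Keq expr → x = 0.09495; check Q = 1168
Then change container volume by factor 1.5 (V_new/V_old).
Step 2:
                    D           C           J           A
  Initial       2.065  6.7323e-04      0.7213      0.2077
  Change            0           0           0           0
  Equil         2.065  6.7323e-04      0.7213      0.2077
  solve Keq expr → x = 0; check Q = 1168
Then add 0.842 M of D.
Step 3:
                    D           C           J           A
  Initial       2.907  6.7323e-04      0.7213      0.2077
  Change  -4.0307e-04 -2.6872e-04  2.6872e-04  4.0307e-04
  Equil         2.907  4.0451e-04      0.7216      0.2081
  solve Keq expr → x = 1.3436e-04; check Q = 1168

Direction: forward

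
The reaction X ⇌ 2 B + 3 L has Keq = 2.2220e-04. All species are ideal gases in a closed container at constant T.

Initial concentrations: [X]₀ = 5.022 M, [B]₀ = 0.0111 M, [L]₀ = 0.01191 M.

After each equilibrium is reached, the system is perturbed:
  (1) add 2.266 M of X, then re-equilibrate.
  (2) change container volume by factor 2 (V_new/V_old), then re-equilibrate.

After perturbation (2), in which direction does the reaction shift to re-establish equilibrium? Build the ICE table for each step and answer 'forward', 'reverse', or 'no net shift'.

Direction: forward

Q₀ = 4.1448e-11 vs Keq = 2.2220e-04 ⇒ Q<K, forward
Step 1:
                   X          B          L
  Initial      5.022     0.0111    0.01191
  Change    -0.09567     0.1913      0.287
  Equil        4.926     0.2024     0.2989
  solve Keq expr → x = 0.09567; check Q = 2.2220e-04
Then add 2.266 M of X.
Step 2:
                   X          B          L
  Initial      7.192     0.2024     0.2989
  Change    -0.00786    0.01572    0.02358
  Equil        7.184     0.2182     0.3225
  solve Keq expr → x = 0.00786; check Q = 2.2220e-04
Then change container volume by factor 2 (V_new/V_old).
Step 3:
                   X          B          L
  Initial      3.592     0.1091     0.1612
  Change    -0.03986    0.07971     0.1196
  Equil        3.552     0.1888     0.2808
  solve Keq expr → x = 0.03986; check Q = 2.2220e-04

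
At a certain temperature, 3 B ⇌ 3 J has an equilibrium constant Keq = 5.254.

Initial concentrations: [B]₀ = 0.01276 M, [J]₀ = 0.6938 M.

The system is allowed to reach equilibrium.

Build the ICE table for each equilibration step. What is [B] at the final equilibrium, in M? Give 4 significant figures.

[B]_eq = 0.258 M

Q₀ = 1.6075e+05 vs Keq = 5.254 ⇒ Q>K, reverse
Step 1:
                    B           J
  I           0.01276      0.6938
  C            0.2453     -0.2453
  E             0.258      0.4485
  solve Keq expr → x = -0.08175; check Q = 5.254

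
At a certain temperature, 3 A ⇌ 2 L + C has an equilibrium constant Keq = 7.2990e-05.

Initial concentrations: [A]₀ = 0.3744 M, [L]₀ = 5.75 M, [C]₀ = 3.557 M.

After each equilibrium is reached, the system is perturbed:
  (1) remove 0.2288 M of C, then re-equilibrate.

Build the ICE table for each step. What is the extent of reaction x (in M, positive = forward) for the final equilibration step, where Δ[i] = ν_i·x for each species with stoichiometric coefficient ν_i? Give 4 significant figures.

Q₀ = 2241 vs Keq = 7.2990e-05 ⇒ Q>K, reverse
Step 1:
                    A           L           C
  init         0.3744        5.75       3.557
  Δ             8.262      -5.508      -2.754
  eq            8.636       0.242       0.803
  solve Keq expr → x = -2.754; check Q = 7.2990e-05
Then remove 0.2288 M of C.
Step 2:
                    A           L           C
  init          8.636       0.242      0.5742
  Δ          -0.05546     0.03697     0.01849
  eq            8.581       0.279      0.5927
  solve Keq expr → x = 0.01849; check Q = 7.2990e-05

x = 0.01849 M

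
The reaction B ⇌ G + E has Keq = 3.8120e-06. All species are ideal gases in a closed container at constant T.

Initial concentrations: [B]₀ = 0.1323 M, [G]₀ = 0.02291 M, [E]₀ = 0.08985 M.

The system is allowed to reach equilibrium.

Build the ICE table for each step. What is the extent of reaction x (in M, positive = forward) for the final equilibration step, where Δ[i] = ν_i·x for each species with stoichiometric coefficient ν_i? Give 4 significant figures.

x = -0.0229 M

Q₀ = 0.01556 vs Keq = 3.8120e-06 ⇒ Q>K, reverse
Step 1:
                    B           G           E
  I            0.1323     0.02291     0.08985
  C            0.0229     -0.0229     -0.0229
  E            0.1552  8.8370e-06     0.06695
  solve Keq expr → x = -0.0229; check Q = 3.8120e-06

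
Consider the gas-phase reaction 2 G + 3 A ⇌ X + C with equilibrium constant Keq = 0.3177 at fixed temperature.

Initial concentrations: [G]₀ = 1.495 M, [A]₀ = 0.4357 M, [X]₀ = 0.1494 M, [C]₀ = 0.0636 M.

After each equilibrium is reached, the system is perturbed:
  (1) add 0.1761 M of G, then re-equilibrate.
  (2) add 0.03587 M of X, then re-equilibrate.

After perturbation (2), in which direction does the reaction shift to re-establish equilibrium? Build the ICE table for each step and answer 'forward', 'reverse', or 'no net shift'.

Q₀ = 0.0514 vs Keq = 0.3177 ⇒ Q<K, forward
Step 1:
                    G           A           X           C
  I             1.495      0.4357      0.1494      0.0636
  C          -0.08086     -0.1213     0.04043     0.04043
  E             1.414      0.3144      0.1898       0.104
  solve Keq expr → x = 0.04043; check Q = 0.3177
Then add 0.1761 M of G.
Step 2:
                    G           A           X           C
  I              1.59      0.3144      0.1898       0.104
  C          -0.01011    -0.01516    0.005054    0.005054
  E              1.58      0.2993      0.1949      0.1091
  solve Keq expr → x = 0.005054; check Q = 0.3177
Then add 0.03587 M of X.
Step 3:
                    G           A           X           C
  I              1.58      0.2993      0.2308      0.1091
  C          0.007385     0.01108   -0.003693   -0.003693
  E             1.588      0.3103      0.2271      0.1054
  solve Keq expr → x = -0.003693; check Q = 0.3177

Direction: reverse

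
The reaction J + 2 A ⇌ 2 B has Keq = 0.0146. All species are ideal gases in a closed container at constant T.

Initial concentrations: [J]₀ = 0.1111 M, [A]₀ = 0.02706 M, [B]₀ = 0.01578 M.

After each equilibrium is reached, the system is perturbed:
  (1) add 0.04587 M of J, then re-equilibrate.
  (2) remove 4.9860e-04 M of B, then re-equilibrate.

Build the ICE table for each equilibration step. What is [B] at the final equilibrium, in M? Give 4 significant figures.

Q₀ = 3.061 vs Keq = 0.0146 ⇒ Q>K, reverse
Step 1:
                  J         A         B
  Initial    0.1111   0.02706   0.01578
  Change   0.007036   0.01407  -0.01407
  Equil      0.1181   0.04113  0.001708
  solve Keq expr → x = -0.007036; check Q = 0.0146
Then add 0.04587 M of J.
Step 2:
                  J         A         B
  Initial     0.164   0.04113  0.001708
  Change  -1.4473e-04 -2.8945e-04 2.8945e-04
  Equil      0.1639   0.04084  0.001998
  solve Keq expr → x = 1.4473e-04; check Q = 0.0146
Then remove 4.9860e-04 M of B.
Step 3:
                  J         A         B
  Initial    0.1639   0.04084  0.001499
  Change  -2.3699e-04 -4.7399e-04 4.7399e-04
  Equil      0.1636   0.04037  0.001973
  solve Keq expr → x = 2.3699e-04; check Q = 0.0146

[B]_eq = 0.001973 M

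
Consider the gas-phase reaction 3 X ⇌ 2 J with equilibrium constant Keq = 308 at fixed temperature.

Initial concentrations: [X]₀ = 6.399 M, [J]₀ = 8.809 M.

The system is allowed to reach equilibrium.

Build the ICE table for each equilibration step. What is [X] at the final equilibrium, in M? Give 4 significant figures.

[X]_eq = 0.7993 M

Q₀ = 0.2962 vs Keq = 308 ⇒ Q<K, forward
Step 1:
                    X           J
  Initial       6.399       8.809
  Change         -5.6       3.733
  Equil        0.7993       12.54
  solve Keq expr → x = 1.867; check Q = 308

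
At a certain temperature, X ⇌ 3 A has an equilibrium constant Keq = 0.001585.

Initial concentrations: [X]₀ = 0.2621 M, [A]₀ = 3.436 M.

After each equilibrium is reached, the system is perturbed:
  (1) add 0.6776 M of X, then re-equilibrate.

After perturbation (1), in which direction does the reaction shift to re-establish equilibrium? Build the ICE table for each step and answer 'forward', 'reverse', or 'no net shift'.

Direction: forward

Q₀ = 154.8 vs Keq = 0.001585 ⇒ Q>K, reverse
Step 1:
                   X          A
  Initial     0.2621      3.436
  Change       1.102     -3.307
  Equil        1.364     0.1293
  solve Keq expr → x = -1.102; check Q = 0.001585
Then add 0.6776 M of X.
Step 2:
                   X          A
  Initial      2.042     0.1293
  Change   -0.006152    0.01845
  Equil        2.036     0.1478
  solve Keq expr → x = 0.006152; check Q = 0.001585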